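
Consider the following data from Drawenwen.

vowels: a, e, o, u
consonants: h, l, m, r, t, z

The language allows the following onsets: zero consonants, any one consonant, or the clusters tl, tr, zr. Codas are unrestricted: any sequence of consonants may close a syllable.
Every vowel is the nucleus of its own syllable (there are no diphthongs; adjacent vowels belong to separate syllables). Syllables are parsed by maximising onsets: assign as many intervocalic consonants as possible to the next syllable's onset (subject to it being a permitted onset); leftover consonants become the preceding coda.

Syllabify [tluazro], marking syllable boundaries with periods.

tlu.a.zro

Vowels present: u, a, o; each is a nucleus, giving 3 syllables.
/u…a/ gap (V1→V2): no consonants, so the boundary falls immediately after /u/.
/a…o/ gap (V2→V3): cluster /zr/ — /zr/ is itself a permitted onset, so the whole cluster goes right; preceding coda = ∅.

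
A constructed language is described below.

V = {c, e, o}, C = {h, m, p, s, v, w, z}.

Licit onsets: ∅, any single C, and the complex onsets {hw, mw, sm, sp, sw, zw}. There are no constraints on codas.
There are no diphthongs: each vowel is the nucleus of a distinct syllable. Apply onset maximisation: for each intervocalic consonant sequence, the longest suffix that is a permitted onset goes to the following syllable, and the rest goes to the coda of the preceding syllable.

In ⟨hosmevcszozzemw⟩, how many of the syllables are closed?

The vowels are o, e, c, o, e — 5 nuclei, so 5 syllables.
V1 /o/ – V2 /e/: cluster /sm/ — /sm/ is itself a permitted onset, so the whole cluster goes right; preceding coda = ∅.
V2 /e/ – V3 /c/: /v/ → onset of the next syllable (single consonants are always licit onsets).
V3 /c/ – V4 /o/: /sz/ splits as /s/ + /z/ (/z/ is the longest suffix that is a licit onset).
V4 /o/ – V5 /e/: /zz/ — longest licit onset from the right is /z/, leaving /z/ as coda.
Result: ho.sme.vcs.zoz.zemw.
Classifying each syllable: /ho/ (open), /sme/ (open), /vcs/ (closed), /zoz/ (closed), /zemw/ (closed).
Closed syllables: 3.

3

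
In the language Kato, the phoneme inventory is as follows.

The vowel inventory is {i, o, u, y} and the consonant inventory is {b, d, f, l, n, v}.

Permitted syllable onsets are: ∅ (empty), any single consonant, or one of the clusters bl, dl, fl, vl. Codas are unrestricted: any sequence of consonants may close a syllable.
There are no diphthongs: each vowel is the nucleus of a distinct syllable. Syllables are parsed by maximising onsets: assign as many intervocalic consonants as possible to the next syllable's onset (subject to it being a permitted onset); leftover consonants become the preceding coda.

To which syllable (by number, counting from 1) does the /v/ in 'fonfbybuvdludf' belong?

Nuclei (vowels): o, y, u, u → 4 syllables.
Between /o/ (V1) and /y/ (V2): /nfb/ splits as /nf/ + /b/ (/b/ is the longest suffix that is a licit onset).
Between /y/ (V2) and /u/ (V3): just /b/ — single C goes to the following onset.
Between /u/ (V3) and /u/ (V4): cluster /vdl/ — the longest permitted-onset suffix is /dl/; onset = /dl/, preceding coda = /v/.
Result: fonf.by.buv.dludf.
The /v/ is in the coda of syllable 3 (/buv/).

3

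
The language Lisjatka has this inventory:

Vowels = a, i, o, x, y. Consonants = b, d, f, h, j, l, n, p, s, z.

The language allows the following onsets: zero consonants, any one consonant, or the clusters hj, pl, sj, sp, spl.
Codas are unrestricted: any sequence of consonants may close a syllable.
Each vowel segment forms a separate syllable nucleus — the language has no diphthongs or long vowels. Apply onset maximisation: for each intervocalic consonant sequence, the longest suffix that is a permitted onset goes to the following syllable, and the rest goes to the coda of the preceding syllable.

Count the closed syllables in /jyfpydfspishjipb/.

4

The vowels are y, y, i, i — 4 nuclei, so 4 syllables.
/y…y/ gap (V1→V2): cluster /fp/ — the longest permitted-onset suffix is /p/; onset = /p/, preceding coda = /f/.
/y…i/ gap (V2→V3): /dfsp/ splits as /df/ + /sp/ (/sp/ is the longest suffix that is a licit onset).
/i…i/ gap (V3→V4): /shj/ — longest licit onset from the right is /hj/, leaving /s/ as coda.
Syllabification: jyf.pydf.spis.hjipb.
Classifying each syllable: /jyf/ (closed), /pydf/ (closed), /spis/ (closed), /hjipb/ (closed).
Closed syllables: 4.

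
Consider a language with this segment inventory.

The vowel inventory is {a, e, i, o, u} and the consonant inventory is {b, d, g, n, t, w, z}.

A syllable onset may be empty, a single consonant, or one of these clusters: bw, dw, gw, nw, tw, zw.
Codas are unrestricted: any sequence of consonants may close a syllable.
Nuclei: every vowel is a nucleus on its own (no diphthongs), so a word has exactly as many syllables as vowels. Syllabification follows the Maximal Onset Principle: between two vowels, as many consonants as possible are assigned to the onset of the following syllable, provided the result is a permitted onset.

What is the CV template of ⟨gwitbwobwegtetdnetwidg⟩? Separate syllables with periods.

Nuclei (vowels): i, o, e, e, e, i → 6 syllables.
V1 /i/ – V2 /o/: /tbw/ splits as /t/ + /bw/ (/bw/ is the longest suffix that is a licit onset).
V2 /o/ – V3 /e/: /bw/ — entire cluster is a permitted onset → onset /bw/, coda ∅.
V3 /e/ – V4 /e/: cluster /gt/ — the longest permitted-onset suffix is /t/; onset = /t/, preceding coda = /g/.
V4 /e/ – V5 /e/: /tdn/; trying suffixes from longest down, /n/ is the first permitted one, so coda /td/ | onset /n/.
V5 /e/ – V6 /i/: /tw/ is a licit onset in full, so it all attaches to the next syllable.
So the parse is gwit.bwo.bweg.tetd.ne.twidg.
Mapping each syllable to C/V: /gwit/ → CCVC, /bwo/ → CCV, /bweg/ → CCVC, /tetd/ → CVCC, /ne/ → CV, /twidg/ → CCVCC.

CCVC.CCV.CCVC.CVCC.CV.CCVCC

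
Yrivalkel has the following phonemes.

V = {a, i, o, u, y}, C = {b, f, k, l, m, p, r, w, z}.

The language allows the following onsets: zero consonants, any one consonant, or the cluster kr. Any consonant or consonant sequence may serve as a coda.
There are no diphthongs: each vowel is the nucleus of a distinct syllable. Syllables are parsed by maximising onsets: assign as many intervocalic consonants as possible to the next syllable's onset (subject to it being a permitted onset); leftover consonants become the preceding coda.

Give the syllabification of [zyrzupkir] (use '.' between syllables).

zyr.zup.kir

Vowels present: y, u, i; each is a nucleus, giving 3 syllables.
Between /y/ (V1) and /u/ (V2): /rz/ splits as /r/ + /z/ (/z/ is the longest suffix that is a licit onset).
Between /u/ (V2) and /i/ (V3): /pk/ splits as /p/ + /k/ (/k/ is the longest suffix that is a licit onset).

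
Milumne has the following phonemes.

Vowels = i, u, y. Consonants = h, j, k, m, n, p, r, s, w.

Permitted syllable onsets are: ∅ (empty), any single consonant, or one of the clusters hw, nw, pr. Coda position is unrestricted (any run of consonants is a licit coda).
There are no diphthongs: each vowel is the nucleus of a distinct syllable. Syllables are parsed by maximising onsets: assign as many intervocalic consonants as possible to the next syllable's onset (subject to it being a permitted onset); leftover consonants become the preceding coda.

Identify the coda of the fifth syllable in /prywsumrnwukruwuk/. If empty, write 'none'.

The vowels are y, u, u, u, u — 5 nuclei, so 5 syllables.
V1 /y/ – V2 /u/: /ws/ splits as /w/ + /s/ (/s/ is the longest suffix that is a licit onset).
V2 /u/ – V3 /u/: cluster /mrnw/ — the longest permitted-onset suffix is /nw/; onset = /nw/, preceding coda = /mr/.
V3 /u/ – V4 /u/: /kr/ — longest licit onset from the right is /r/, leaving /k/ as coda.
V4 /u/ – V5 /u/: /w/ → onset of the next syllable (single consonants are always licit onsets).
Putting it together: pryw.sumr.nwuk.ru.wuk.
Syllable 5 is /wuk/: onset /w/, nucleus /u/, coda /k/.

k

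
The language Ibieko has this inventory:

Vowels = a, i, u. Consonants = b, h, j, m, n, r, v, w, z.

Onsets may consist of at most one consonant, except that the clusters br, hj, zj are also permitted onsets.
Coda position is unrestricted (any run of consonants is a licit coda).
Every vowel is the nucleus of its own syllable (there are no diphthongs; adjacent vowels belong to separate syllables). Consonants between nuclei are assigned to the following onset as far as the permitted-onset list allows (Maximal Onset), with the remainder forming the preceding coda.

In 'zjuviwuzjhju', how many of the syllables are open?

The vowels are u, i, u, u — 4 nuclei, so 4 syllables.
/u…i/ gap (V1→V2): just /v/ — single C goes to the following onset.
/i…u/ gap (V2→V3): just /w/ — single C goes to the following onset.
/u…u/ gap (V3→V4): cluster /zjhj/ — the longest permitted-onset suffix is /hj/; onset = /hj/, preceding coda = /zj/.
Putting it together: zju.vi.wuzj.hju.
Classifying each syllable: /zju/ (open), /vi/ (open), /wuzj/ (closed), /hju/ (open).
Open syllables: 3.

3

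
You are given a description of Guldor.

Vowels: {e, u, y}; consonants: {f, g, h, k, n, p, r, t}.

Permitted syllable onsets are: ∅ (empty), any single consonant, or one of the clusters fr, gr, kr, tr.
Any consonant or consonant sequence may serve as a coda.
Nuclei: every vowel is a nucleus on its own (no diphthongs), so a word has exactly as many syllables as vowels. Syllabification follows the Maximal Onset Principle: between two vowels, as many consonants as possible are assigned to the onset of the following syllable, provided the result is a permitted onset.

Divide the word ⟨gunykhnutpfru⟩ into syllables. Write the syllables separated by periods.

gu.nykh.nutp.fru

The vowels are u, y, u, u — 4 nuclei, so 4 syllables.
Between /u/ (V1) and /y/ (V2): just /n/ — single C goes to the following onset.
Between /y/ (V2) and /u/ (V3): /khn/ — longest licit onset from the right is /n/, leaving /kh/ as coda.
Between /u/ (V3) and /u/ (V4): /tpfr/ splits as /tp/ + /fr/ (/fr/ is the longest suffix that is a licit onset).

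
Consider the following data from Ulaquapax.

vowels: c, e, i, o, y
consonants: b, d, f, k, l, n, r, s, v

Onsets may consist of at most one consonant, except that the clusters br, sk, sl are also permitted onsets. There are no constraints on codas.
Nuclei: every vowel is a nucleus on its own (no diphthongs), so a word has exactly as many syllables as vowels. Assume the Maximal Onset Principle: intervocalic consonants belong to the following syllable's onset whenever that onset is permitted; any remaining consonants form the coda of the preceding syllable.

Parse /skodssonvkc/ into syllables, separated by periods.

skods.sonv.kc

The vowels are o, o, c — 3 nuclei, so 3 syllables.
σ1/σ2 boundary: /dss/ — longest licit onset from the right is /s/, leaving /ds/ as coda.
σ2/σ3 boundary: cluster /nvk/ — the longest permitted-onset suffix is /k/; onset = /k/, preceding coda = /nv/.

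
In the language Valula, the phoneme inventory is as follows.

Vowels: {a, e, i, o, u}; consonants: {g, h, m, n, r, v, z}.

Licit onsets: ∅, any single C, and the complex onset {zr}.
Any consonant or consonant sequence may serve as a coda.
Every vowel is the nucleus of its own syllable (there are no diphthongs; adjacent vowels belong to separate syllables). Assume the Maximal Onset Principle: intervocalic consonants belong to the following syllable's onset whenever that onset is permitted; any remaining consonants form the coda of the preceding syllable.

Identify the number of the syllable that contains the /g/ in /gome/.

The vowels are o, e — 2 nuclei, so 2 syllables.
σ1/σ2 boundary: /m/ → onset of the next syllable (single consonants are always licit onsets).
Result: go.me.
The /g/ is in the onset of syllable 1 (/go/).

1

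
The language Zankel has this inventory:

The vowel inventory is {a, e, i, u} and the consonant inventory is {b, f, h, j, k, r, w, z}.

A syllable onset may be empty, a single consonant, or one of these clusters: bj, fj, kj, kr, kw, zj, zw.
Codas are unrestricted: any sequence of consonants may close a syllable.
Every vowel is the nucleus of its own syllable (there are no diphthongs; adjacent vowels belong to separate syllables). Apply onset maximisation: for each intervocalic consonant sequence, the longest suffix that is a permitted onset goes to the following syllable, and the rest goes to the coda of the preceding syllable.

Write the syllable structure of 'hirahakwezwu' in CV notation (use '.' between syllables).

CV.CV.CV.CCV.CCV

Nuclei (vowels): i, a, a, e, u → 5 syllables.
Between /i/ (V1) and /a/ (V2): /r/ is a single consonant, so it becomes the next onset.
Between /a/ (V2) and /a/ (V3): /h/ → onset of the next syllable (single consonants are always licit onsets).
Between /a/ (V3) and /e/ (V4): /kw/ — entire cluster is a permitted onset → onset /kw/, coda ∅.
Between /e/ (V4) and /u/ (V5): cluster /zw/ — /zw/ is itself a permitted onset, so the whole cluster goes right; preceding coda = ∅.
Syllabification: hi.ra.ha.kwe.zwu.
Mapping each syllable to C/V: /hi/ → CV, /ra/ → CV, /ha/ → CV, /kwe/ → CCV, /zwu/ → CCV.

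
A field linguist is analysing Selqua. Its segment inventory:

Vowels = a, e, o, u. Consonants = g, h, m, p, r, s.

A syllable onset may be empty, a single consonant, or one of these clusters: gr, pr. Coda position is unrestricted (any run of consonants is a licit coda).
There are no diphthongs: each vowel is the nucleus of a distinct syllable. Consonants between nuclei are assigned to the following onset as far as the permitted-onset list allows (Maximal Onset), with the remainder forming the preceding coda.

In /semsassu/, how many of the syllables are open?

1

Vowels present: e, a, u; each is a nucleus, giving 3 syllables.
/e…a/ gap (V1→V2): /ms/ splits as /m/ + /s/ (/s/ is the longest suffix that is a licit onset).
/a…u/ gap (V2→V3): cluster /ss/ — the longest permitted-onset suffix is /s/; onset = /s/, preceding coda = /s/.
Syllabification: sem.sas.su.
Classifying each syllable: /sem/ (closed), /sas/ (closed), /su/ (open).
Open syllables: 1.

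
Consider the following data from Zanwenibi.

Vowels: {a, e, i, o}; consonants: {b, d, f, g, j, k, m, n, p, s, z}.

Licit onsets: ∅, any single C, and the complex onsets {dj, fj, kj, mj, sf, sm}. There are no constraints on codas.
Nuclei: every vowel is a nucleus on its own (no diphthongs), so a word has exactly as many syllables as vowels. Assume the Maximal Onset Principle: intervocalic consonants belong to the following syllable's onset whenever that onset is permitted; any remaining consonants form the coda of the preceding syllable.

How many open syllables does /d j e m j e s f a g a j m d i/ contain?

4

Nuclei (vowels): e, e, a, a, i → 5 syllables.
σ1/σ2 boundary: /mj/ — entire cluster is a permitted onset → onset /mj/, coda ∅.
σ2/σ3 boundary: cluster /sf/ — /sf/ is itself a permitted onset, so the whole cluster goes right; preceding coda = ∅.
σ3/σ4 boundary: just /g/ — single C goes to the following onset.
σ4/σ5 boundary: cluster /jmd/ — the longest permitted-onset suffix is /d/; onset = /d/, preceding coda = /jm/.
So the parse is dje.mje.sfa.gajm.di.
Classifying each syllable: /dje/ (open), /mje/ (open), /sfa/ (open), /gajm/ (closed), /di/ (open).
Open syllables: 4.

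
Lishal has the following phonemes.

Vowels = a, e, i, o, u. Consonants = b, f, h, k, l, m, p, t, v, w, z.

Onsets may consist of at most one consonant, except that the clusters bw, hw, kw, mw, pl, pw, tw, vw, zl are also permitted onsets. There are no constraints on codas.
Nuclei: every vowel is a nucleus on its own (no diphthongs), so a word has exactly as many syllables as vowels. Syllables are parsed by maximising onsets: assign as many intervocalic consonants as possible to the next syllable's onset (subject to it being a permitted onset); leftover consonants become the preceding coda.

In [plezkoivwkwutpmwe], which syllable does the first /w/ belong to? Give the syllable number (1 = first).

3

The vowels are e, o, i, u, e — 5 nuclei, so 5 syllables.
/e…o/ gap (V1→V2): cluster /zk/ — the longest permitted-onset suffix is /k/; onset = /k/, preceding coda = /z/.
/o…i/ gap (V2→V3): no consonants, so the boundary falls immediately after /o/.
/i…u/ gap (V3→V4): cluster /vwkw/ — the longest permitted-onset suffix is /kw/; onset = /kw/, preceding coda = /vw/.
/u…e/ gap (V4→V5): /tpmw/ splits as /tp/ + /mw/ (/mw/ is the longest suffix that is a licit onset).
So the parse is plez.ko.ivw.kwutp.mwe.
The first /w/ is in the coda of syllable 3 (/ivw/).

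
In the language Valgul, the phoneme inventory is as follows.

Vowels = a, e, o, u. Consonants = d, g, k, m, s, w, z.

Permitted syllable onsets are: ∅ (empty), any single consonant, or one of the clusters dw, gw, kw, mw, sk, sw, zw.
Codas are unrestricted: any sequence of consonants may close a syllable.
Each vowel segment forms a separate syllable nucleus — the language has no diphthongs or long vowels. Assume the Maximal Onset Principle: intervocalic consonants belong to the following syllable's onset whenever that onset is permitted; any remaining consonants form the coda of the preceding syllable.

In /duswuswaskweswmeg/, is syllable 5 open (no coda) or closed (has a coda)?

closed

Vowels present: u, u, a, e, e; each is a nucleus, giving 5 syllables.
Between /u/ (V1) and /u/ (V2): /sw/ is a licit onset in full, so it all attaches to the next syllable.
Between /u/ (V2) and /a/ (V3): cluster /sw/ — /sw/ is itself a permitted onset, so the whole cluster goes right; preceding coda = ∅.
Between /a/ (V3) and /e/ (V4): cluster /skw/ — the longest permitted-onset suffix is /kw/; onset = /kw/, preceding coda = /s/.
Between /e/ (V4) and /e/ (V5): /swm/ splits as /sw/ + /m/ (/m/ is the longest suffix that is a licit onset).
So the parse is du.swu.swas.kwesw.meg.
Syllable 5 is /meg/ with coda /g/, so it is closed.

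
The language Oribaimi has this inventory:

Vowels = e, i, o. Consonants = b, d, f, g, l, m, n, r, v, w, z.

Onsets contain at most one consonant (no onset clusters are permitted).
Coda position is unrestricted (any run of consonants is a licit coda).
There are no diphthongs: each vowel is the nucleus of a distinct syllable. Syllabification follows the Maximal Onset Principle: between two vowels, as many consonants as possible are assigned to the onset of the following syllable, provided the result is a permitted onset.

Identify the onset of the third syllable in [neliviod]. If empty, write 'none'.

v

Nuclei (vowels): e, i, i, o → 4 syllables.
σ1/σ2 boundary: /l/ → onset of the next syllable (single consonants are always licit onsets).
σ2/σ3 boundary: just /v/ — single C goes to the following onset.
σ3/σ4 boundary: hiatus — the boundary sits between the two vowels.
Syllabification: ne.li.vi.od.
Syllable 3 is /vi/: onset /v/, nucleus /i/, coda ∅.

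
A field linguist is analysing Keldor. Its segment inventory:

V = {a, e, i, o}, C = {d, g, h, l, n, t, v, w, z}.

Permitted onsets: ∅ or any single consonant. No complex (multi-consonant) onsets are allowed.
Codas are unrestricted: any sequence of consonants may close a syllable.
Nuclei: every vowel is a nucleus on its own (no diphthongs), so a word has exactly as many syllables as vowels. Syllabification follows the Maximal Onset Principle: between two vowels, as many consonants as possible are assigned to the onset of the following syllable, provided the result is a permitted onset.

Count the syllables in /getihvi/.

3

Vowels present: e, i, i; each is a nucleus, giving 3 syllables.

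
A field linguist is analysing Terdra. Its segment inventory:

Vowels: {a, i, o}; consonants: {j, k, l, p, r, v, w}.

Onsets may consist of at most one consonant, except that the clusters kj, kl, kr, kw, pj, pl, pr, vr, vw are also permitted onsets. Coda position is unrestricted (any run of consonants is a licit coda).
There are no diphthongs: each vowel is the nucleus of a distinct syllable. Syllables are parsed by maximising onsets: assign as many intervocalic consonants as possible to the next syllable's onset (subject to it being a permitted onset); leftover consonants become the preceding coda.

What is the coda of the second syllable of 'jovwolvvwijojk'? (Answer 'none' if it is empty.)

lv

The vowels are o, o, i, o — 4 nuclei, so 4 syllables.
σ1/σ2 boundary: /vw/ is a licit onset in full, so it all attaches to the next syllable.
σ2/σ3 boundary: /lvvw/ splits as /lv/ + /vw/ (/vw/ is the longest suffix that is a licit onset).
σ3/σ4 boundary: just /j/ — single C goes to the following onset.
Syllabification: jo.vwolv.vwi.jojk.
Syllable 2 is /vwolv/: onset /vw/, nucleus /o/, coda /lv/.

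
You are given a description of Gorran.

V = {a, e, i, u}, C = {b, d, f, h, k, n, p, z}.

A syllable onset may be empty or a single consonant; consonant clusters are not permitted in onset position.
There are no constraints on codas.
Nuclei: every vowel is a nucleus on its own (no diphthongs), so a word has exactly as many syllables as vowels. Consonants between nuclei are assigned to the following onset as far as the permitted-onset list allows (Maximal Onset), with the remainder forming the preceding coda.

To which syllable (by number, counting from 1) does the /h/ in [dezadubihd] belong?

4

Vowels present: e, a, u, i; each is a nucleus, giving 4 syllables.
V1 /e/ – V2 /a/: /z/ is a single consonant, so it becomes the next onset.
V2 /a/ – V3 /u/: /d/ is a single consonant, so it becomes the next onset.
V3 /u/ – V4 /i/: /b/ → onset of the next syllable (single consonants are always licit onsets).
Putting it together: de.za.du.bihd.
The /h/ is in the coda of syllable 4 (/bihd/).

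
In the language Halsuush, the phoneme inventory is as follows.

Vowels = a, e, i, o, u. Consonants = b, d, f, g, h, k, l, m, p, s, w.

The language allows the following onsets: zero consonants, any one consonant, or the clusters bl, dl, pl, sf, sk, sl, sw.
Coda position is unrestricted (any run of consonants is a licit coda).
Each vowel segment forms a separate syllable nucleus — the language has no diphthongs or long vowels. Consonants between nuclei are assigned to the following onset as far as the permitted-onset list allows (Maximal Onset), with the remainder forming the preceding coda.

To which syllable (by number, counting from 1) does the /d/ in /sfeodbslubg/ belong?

Vowels present: e, o, u; each is a nucleus, giving 3 syllables.
σ1/σ2 boundary: nothing intervenes; syllable break is V.V.
σ2/σ3 boundary: cluster /dbsl/ — the longest permitted-onset suffix is /sl/; onset = /sl/, preceding coda = /db/.
Putting it together: sfe.odb.slubg.
The /d/ is in the coda of syllable 2 (/odb/).

2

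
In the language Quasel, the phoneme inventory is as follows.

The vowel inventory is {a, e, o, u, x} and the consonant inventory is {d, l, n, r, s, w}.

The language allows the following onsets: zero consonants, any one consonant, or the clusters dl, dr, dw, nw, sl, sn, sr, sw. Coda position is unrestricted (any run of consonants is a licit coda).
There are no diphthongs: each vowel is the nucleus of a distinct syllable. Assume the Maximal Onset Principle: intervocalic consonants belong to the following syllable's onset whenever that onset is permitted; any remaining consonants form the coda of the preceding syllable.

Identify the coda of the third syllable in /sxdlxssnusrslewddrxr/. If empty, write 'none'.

sr

Nuclei (vowels): x, x, u, e, x → 5 syllables.
/x…x/ gap (V1→V2): /dl/ is a licit onset in full, so it all attaches to the next syllable.
/x…u/ gap (V2→V3): cluster /ssn/ — the longest permitted-onset suffix is /sn/; onset = /sn/, preceding coda = /s/.
/u…e/ gap (V3→V4): cluster /srsl/ — the longest permitted-onset suffix is /sl/; onset = /sl/, preceding coda = /sr/.
/e…x/ gap (V4→V5): /wddr/ — longest licit onset from the right is /dr/, leaving /wd/ as coda.
Putting it together: sx.dlxs.snusr.slewd.drxr.
Syllable 3 is /snusr/: onset /sn/, nucleus /u/, coda /sr/.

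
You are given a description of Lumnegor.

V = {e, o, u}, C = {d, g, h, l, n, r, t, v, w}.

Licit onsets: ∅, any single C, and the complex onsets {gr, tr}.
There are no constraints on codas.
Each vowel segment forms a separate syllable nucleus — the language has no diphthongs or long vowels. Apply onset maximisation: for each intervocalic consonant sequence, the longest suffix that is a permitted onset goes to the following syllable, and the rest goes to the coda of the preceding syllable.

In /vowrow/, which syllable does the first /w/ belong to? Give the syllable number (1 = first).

The vowels are o, o — 2 nuclei, so 2 syllables.
/o…o/ gap (V1→V2): /wr/; trying suffixes from longest down, /r/ is the first permitted one, so coda /w/ | onset /r/.
Syllabification: vow.row.
The first /w/ is in the coda of syllable 1 (/vow/).

1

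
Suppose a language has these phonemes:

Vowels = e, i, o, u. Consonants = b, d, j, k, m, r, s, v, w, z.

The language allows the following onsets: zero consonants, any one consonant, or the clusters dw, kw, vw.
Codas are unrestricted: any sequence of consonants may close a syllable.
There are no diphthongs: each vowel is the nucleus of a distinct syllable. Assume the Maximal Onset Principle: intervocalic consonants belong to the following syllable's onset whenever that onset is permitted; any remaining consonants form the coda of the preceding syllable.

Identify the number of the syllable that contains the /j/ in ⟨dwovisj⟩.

2

Nuclei (vowels): o, i → 2 syllables.
Between /o/ (V1) and /i/ (V2): /v/ → onset of the next syllable (single consonants are always licit onsets).
Result: dwo.visj.
The /j/ is in the coda of syllable 2 (/visj/).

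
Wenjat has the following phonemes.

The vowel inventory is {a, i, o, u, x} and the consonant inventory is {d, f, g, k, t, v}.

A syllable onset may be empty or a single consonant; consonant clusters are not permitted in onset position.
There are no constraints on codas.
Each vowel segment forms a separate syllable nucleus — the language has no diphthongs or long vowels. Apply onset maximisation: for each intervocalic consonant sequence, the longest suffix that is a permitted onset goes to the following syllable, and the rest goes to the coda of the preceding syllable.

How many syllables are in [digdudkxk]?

3

The vowels are i, u, x — 3 nuclei, so 3 syllables.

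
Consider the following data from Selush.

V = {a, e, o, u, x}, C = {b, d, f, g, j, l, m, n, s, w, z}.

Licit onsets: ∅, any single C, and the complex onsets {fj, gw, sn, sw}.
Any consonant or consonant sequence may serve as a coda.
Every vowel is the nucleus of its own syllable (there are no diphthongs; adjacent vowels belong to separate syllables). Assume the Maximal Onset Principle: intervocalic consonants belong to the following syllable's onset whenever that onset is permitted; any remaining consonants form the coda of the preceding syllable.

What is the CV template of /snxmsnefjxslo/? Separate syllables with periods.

Nuclei (vowels): x, e, x, o → 4 syllables.
/x…e/ gap (V1→V2): /msn/ splits as /m/ + /sn/ (/sn/ is the longest suffix that is a licit onset).
/e…x/ gap (V2→V3): /fj/ is a licit onset in full, so it all attaches to the next syllable.
/x…o/ gap (V3→V4): cluster /sl/ — the longest permitted-onset suffix is /l/; onset = /l/, preceding coda = /s/.
Putting it together: snxm.sne.fjxs.lo.
Mapping each syllable to C/V: /snxm/ → CCVC, /sne/ → CCV, /fjxs/ → CCVC, /lo/ → CV.

CCVC.CCV.CCVC.CV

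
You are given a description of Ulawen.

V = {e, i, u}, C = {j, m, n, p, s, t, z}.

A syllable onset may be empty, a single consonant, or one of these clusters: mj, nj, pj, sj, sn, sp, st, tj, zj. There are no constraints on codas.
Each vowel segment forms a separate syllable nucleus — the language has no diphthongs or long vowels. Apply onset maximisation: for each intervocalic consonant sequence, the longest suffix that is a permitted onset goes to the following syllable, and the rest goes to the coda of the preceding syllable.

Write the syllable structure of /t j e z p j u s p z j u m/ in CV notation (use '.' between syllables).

CCVC.CCVCC.CCVC

The vowels are e, u, u — 3 nuclei, so 3 syllables.
/e…u/ gap (V1→V2): /zpj/; trying suffixes from longest down, /pj/ is the first permitted one, so coda /z/ | onset /pj/.
/u…u/ gap (V2→V3): /spzj/ — longest licit onset from the right is /zj/, leaving /sp/ as coda.
Syllabification: tjez.pjusp.zjum.
Mapping each syllable to C/V: /tjez/ → CCVC, /pjusp/ → CCVCC, /zjum/ → CCVC.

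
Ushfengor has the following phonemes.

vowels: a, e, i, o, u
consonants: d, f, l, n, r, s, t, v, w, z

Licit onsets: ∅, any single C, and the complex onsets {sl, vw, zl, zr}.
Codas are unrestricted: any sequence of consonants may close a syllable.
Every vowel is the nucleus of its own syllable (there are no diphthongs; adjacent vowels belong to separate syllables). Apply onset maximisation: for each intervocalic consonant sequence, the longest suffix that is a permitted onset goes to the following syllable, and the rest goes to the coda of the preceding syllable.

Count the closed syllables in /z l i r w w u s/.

2

The vowels are i, u — 2 nuclei, so 2 syllables.
σ1/σ2 boundary: cluster /rww/ — the longest permitted-onset suffix is /w/; onset = /w/, preceding coda = /rw/.
So the parse is zlirw.wus.
Classifying each syllable: /zlirw/ (closed), /wus/ (closed).
Closed syllables: 2.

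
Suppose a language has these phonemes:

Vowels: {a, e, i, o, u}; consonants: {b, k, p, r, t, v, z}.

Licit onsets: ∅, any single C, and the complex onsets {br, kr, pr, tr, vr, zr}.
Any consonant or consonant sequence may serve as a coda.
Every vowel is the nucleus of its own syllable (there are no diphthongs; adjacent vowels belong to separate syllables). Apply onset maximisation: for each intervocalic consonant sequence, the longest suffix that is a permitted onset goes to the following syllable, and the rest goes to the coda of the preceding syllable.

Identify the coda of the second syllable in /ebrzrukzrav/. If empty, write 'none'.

k

Nuclei (vowels): e, u, a → 3 syllables.
/e…u/ gap (V1→V2): cluster /brzr/ — the longest permitted-onset suffix is /zr/; onset = /zr/, preceding coda = /br/.
/u…a/ gap (V2→V3): /kzr/ splits as /k/ + /zr/ (/zr/ is the longest suffix that is a licit onset).
Putting it together: ebr.zruk.zrav.
Syllable 2 is /zruk/: onset /zr/, nucleus /u/, coda /k/.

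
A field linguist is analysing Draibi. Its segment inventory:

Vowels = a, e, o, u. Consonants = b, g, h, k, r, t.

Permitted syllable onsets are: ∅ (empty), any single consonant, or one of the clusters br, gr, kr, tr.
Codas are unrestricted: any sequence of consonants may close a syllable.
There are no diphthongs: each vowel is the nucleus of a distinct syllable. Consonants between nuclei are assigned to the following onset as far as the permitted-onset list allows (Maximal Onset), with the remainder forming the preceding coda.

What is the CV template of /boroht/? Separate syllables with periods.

The vowels are o, o — 2 nuclei, so 2 syllables.
σ1/σ2 boundary: /r/ is a single consonant, so it becomes the next onset.
Putting it together: bo.roht.
Mapping each syllable to C/V: /bo/ → CV, /roht/ → CVCC.

CV.CVCC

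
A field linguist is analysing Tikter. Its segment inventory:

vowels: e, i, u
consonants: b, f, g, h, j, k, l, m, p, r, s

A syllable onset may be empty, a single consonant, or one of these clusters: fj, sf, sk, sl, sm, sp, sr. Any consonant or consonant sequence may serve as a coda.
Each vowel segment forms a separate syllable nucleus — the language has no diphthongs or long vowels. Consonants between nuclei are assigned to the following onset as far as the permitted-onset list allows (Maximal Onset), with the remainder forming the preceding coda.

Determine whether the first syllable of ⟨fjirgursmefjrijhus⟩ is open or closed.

Nuclei (vowels): i, u, e, i, u → 5 syllables.
V1 /i/ – V2 /u/: cluster /rg/ — the longest permitted-onset suffix is /g/; onset = /g/, preceding coda = /r/.
V2 /u/ – V3 /e/: /rsm/ — longest licit onset from the right is /sm/, leaving /r/ as coda.
V3 /e/ – V4 /i/: /fjr/ splits as /fj/ + /r/ (/r/ is the longest suffix that is a licit onset).
V4 /i/ – V5 /u/: /jh/; trying suffixes from longest down, /h/ is the first permitted one, so coda /j/ | onset /h/.
Putting it together: fjir.gur.smefj.rij.hus.
Syllable 1 is /fjir/ with coda /r/, so it is closed.

closed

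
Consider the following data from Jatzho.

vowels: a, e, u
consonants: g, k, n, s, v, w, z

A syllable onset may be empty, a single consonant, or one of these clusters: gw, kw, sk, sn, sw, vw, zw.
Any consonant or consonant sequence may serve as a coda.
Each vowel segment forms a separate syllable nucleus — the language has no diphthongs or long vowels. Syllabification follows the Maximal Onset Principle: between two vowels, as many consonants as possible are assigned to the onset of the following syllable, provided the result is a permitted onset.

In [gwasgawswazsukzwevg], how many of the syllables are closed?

The vowels are a, a, a, u, e — 5 nuclei, so 5 syllables.
Between /a/ (V1) and /a/ (V2): cluster /sg/ — the longest permitted-onset suffix is /g/; onset = /g/, preceding coda = /s/.
Between /a/ (V2) and /a/ (V3): /wsw/ — longest licit onset from the right is /sw/, leaving /w/ as coda.
Between /a/ (V3) and /u/ (V4): /zs/; trying suffixes from longest down, /s/ is the first permitted one, so coda /z/ | onset /s/.
Between /u/ (V4) and /e/ (V5): /kzw/; trying suffixes from longest down, /zw/ is the first permitted one, so coda /k/ | onset /zw/.
Putting it together: gwas.gaw.swaz.suk.zwevg.
Classifying each syllable: /gwas/ (closed), /gaw/ (closed), /swaz/ (closed), /suk/ (closed), /zwevg/ (closed).
Closed syllables: 5.

5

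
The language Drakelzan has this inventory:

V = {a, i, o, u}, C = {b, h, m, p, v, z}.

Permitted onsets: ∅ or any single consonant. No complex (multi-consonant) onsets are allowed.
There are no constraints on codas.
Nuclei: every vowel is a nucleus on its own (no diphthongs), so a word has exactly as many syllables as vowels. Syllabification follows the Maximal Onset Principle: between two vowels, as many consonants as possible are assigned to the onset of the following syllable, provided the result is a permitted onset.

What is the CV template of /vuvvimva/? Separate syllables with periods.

CVC.CVC.CV

Nuclei (vowels): u, i, a → 3 syllables.
/u…i/ gap (V1→V2): /vv/ — longest licit onset from the right is /v/, leaving /v/ as coda.
/i…a/ gap (V2→V3): /mv/ splits as /m/ + /v/ (/v/ is the longest suffix that is a licit onset).
Result: vuv.vim.va.
Mapping each syllable to C/V: /vuv/ → CVC, /vim/ → CVC, /va/ → CV.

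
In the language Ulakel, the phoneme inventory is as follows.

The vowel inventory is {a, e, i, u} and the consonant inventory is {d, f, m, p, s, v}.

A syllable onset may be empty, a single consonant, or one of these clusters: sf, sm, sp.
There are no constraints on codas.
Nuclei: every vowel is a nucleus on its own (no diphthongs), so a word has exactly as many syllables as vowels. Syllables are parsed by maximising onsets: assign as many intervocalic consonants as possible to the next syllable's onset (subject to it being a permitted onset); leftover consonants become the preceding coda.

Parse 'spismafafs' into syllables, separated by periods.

Vowels present: i, a, a; each is a nucleus, giving 3 syllables.
Between /i/ (V1) and /a/ (V2): cluster /sm/ — /sm/ is itself a permitted onset, so the whole cluster goes right; preceding coda = ∅.
Between /a/ (V2) and /a/ (V3): /f/ → onset of the next syllable (single consonants are always licit onsets).

spi.sma.fafs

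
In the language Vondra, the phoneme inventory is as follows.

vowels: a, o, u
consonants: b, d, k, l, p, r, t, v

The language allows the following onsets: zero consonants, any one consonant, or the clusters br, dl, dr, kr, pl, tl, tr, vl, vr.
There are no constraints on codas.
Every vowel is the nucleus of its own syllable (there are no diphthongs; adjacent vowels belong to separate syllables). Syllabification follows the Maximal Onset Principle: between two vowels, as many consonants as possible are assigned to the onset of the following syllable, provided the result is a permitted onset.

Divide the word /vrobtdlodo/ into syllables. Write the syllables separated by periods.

vrobt.dlo.do

Nuclei (vowels): o, o, o → 3 syllables.
V1 /o/ – V2 /o/: /btdl/ — longest licit onset from the right is /dl/, leaving /bt/ as coda.
V2 /o/ – V3 /o/: just /d/ — single C goes to the following onset.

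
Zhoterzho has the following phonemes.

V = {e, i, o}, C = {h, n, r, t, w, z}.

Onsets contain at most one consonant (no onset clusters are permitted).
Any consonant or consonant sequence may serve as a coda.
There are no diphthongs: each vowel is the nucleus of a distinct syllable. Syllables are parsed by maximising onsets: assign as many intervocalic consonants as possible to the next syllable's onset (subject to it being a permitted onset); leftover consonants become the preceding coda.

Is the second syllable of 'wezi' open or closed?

open

Vowels present: e, i; each is a nucleus, giving 2 syllables.
/e…i/ gap (V1→V2): /z/ is a single consonant, so it becomes the next onset.
Syllabification: we.zi.
Syllable 2 is /zi/; it ends in its nucleus with no coda, so it is open.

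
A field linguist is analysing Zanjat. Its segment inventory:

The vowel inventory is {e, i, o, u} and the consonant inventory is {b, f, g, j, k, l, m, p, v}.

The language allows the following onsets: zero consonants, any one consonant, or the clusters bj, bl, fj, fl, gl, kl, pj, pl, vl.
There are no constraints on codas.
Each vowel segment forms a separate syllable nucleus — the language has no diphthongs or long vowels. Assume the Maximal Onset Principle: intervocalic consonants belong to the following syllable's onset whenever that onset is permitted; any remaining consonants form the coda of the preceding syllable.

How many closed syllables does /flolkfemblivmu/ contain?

3

The vowels are o, e, i, u — 4 nuclei, so 4 syllables.
Between /o/ (V1) and /e/ (V2): /lkf/; trying suffixes from longest down, /f/ is the first permitted one, so coda /lk/ | onset /f/.
Between /e/ (V2) and /i/ (V3): /mbl/; trying suffixes from longest down, /bl/ is the first permitted one, so coda /m/ | onset /bl/.
Between /i/ (V3) and /u/ (V4): /vm/; trying suffixes from longest down, /m/ is the first permitted one, so coda /v/ | onset /m/.
Result: flolk.fem.bliv.mu.
Classifying each syllable: /flolk/ (closed), /fem/ (closed), /bliv/ (closed), /mu/ (open).
Closed syllables: 3.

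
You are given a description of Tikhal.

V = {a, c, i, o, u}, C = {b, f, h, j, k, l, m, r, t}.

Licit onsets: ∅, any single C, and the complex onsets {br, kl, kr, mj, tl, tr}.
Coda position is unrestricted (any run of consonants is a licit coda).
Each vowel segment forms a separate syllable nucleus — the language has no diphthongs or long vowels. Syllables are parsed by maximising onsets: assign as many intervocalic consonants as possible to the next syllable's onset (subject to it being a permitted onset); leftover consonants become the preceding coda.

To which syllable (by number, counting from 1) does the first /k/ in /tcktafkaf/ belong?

1

Vowels present: c, a, a; each is a nucleus, giving 3 syllables.
/c…a/ gap (V1→V2): cluster /kt/ — the longest permitted-onset suffix is /t/; onset = /t/, preceding coda = /k/.
/a…a/ gap (V2→V3): /fk/ splits as /f/ + /k/ (/k/ is the longest suffix that is a licit onset).
Putting it together: tck.taf.kaf.
The first /k/ is in the coda of syllable 1 (/tck/).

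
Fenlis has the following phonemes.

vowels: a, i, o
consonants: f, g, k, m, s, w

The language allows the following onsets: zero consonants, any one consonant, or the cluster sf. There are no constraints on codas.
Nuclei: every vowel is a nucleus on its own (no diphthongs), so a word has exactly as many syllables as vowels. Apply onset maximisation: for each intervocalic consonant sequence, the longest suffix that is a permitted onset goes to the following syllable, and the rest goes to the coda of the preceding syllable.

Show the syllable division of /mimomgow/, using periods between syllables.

The vowels are i, o, o — 3 nuclei, so 3 syllables.
/i…o/ gap (V1→V2): just /m/ — single C goes to the following onset.
/o…o/ gap (V2→V3): /mg/ — longest licit onset from the right is /g/, leaving /m/ as coda.

mi.mom.gow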